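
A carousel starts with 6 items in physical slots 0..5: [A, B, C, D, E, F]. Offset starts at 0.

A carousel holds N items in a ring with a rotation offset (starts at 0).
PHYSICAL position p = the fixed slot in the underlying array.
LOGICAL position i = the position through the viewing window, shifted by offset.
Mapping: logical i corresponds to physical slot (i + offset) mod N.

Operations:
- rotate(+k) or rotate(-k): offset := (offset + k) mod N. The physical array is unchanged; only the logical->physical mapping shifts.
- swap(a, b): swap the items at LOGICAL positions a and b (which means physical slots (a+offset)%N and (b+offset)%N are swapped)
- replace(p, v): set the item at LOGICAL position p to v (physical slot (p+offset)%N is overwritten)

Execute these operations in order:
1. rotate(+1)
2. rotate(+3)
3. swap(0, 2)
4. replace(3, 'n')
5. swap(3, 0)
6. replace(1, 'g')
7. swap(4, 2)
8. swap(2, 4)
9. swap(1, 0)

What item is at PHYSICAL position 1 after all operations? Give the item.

After op 1 (rotate(+1)): offset=1, physical=[A,B,C,D,E,F], logical=[B,C,D,E,F,A]
After op 2 (rotate(+3)): offset=4, physical=[A,B,C,D,E,F], logical=[E,F,A,B,C,D]
After op 3 (swap(0, 2)): offset=4, physical=[E,B,C,D,A,F], logical=[A,F,E,B,C,D]
After op 4 (replace(3, 'n')): offset=4, physical=[E,n,C,D,A,F], logical=[A,F,E,n,C,D]
After op 5 (swap(3, 0)): offset=4, physical=[E,A,C,D,n,F], logical=[n,F,E,A,C,D]
After op 6 (replace(1, 'g')): offset=4, physical=[E,A,C,D,n,g], logical=[n,g,E,A,C,D]
After op 7 (swap(4, 2)): offset=4, physical=[C,A,E,D,n,g], logical=[n,g,C,A,E,D]
After op 8 (swap(2, 4)): offset=4, physical=[E,A,C,D,n,g], logical=[n,g,E,A,C,D]
After op 9 (swap(1, 0)): offset=4, physical=[E,A,C,D,g,n], logical=[g,n,E,A,C,D]

Answer: A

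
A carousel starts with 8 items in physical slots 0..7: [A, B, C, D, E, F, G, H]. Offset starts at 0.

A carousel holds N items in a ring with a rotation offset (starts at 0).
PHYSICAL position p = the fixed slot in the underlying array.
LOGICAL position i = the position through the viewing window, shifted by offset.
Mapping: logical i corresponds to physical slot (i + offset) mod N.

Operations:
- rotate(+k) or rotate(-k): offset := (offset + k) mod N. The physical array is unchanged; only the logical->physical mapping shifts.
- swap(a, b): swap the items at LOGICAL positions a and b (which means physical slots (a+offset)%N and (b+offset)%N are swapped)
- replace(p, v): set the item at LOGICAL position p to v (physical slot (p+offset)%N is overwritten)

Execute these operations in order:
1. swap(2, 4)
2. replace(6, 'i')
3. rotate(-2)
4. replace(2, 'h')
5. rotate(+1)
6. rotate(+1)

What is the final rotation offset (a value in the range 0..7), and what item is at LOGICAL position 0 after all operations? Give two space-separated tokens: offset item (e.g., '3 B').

After op 1 (swap(2, 4)): offset=0, physical=[A,B,E,D,C,F,G,H], logical=[A,B,E,D,C,F,G,H]
After op 2 (replace(6, 'i')): offset=0, physical=[A,B,E,D,C,F,i,H], logical=[A,B,E,D,C,F,i,H]
After op 3 (rotate(-2)): offset=6, physical=[A,B,E,D,C,F,i,H], logical=[i,H,A,B,E,D,C,F]
After op 4 (replace(2, 'h')): offset=6, physical=[h,B,E,D,C,F,i,H], logical=[i,H,h,B,E,D,C,F]
After op 5 (rotate(+1)): offset=7, physical=[h,B,E,D,C,F,i,H], logical=[H,h,B,E,D,C,F,i]
After op 6 (rotate(+1)): offset=0, physical=[h,B,E,D,C,F,i,H], logical=[h,B,E,D,C,F,i,H]

Answer: 0 h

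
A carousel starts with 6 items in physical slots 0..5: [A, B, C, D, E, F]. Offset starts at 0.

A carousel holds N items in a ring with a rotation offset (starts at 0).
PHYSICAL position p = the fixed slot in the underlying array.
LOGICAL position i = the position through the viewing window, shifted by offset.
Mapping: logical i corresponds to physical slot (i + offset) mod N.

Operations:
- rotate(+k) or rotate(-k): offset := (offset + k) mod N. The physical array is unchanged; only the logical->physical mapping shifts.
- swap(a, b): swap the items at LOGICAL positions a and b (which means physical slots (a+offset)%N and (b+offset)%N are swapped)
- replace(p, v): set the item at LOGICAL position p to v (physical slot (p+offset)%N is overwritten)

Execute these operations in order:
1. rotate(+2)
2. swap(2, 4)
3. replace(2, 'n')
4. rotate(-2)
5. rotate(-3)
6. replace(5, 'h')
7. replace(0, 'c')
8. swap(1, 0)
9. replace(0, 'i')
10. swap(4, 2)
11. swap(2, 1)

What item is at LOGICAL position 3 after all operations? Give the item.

Answer: E

Derivation:
After op 1 (rotate(+2)): offset=2, physical=[A,B,C,D,E,F], logical=[C,D,E,F,A,B]
After op 2 (swap(2, 4)): offset=2, physical=[E,B,C,D,A,F], logical=[C,D,A,F,E,B]
After op 3 (replace(2, 'n')): offset=2, physical=[E,B,C,D,n,F], logical=[C,D,n,F,E,B]
After op 4 (rotate(-2)): offset=0, physical=[E,B,C,D,n,F], logical=[E,B,C,D,n,F]
After op 5 (rotate(-3)): offset=3, physical=[E,B,C,D,n,F], logical=[D,n,F,E,B,C]
After op 6 (replace(5, 'h')): offset=3, physical=[E,B,h,D,n,F], logical=[D,n,F,E,B,h]
After op 7 (replace(0, 'c')): offset=3, physical=[E,B,h,c,n,F], logical=[c,n,F,E,B,h]
After op 8 (swap(1, 0)): offset=3, physical=[E,B,h,n,c,F], logical=[n,c,F,E,B,h]
After op 9 (replace(0, 'i')): offset=3, physical=[E,B,h,i,c,F], logical=[i,c,F,E,B,h]
After op 10 (swap(4, 2)): offset=3, physical=[E,F,h,i,c,B], logical=[i,c,B,E,F,h]
After op 11 (swap(2, 1)): offset=3, physical=[E,F,h,i,B,c], logical=[i,B,c,E,F,h]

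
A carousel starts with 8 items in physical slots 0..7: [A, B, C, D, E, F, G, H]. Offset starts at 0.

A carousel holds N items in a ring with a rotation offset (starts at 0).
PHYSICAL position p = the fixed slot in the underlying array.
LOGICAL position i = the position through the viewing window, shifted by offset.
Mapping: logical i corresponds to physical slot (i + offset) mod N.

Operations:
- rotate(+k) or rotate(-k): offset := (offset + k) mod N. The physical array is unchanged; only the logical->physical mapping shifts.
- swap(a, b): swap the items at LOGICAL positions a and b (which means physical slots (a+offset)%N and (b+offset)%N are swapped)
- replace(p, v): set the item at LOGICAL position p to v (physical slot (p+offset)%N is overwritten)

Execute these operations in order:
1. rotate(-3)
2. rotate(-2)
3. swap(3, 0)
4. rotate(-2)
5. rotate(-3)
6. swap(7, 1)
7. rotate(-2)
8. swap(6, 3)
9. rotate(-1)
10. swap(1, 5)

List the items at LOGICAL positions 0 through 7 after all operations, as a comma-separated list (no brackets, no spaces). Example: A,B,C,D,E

After op 1 (rotate(-3)): offset=5, physical=[A,B,C,D,E,F,G,H], logical=[F,G,H,A,B,C,D,E]
After op 2 (rotate(-2)): offset=3, physical=[A,B,C,D,E,F,G,H], logical=[D,E,F,G,H,A,B,C]
After op 3 (swap(3, 0)): offset=3, physical=[A,B,C,G,E,F,D,H], logical=[G,E,F,D,H,A,B,C]
After op 4 (rotate(-2)): offset=1, physical=[A,B,C,G,E,F,D,H], logical=[B,C,G,E,F,D,H,A]
After op 5 (rotate(-3)): offset=6, physical=[A,B,C,G,E,F,D,H], logical=[D,H,A,B,C,G,E,F]
After op 6 (swap(7, 1)): offset=6, physical=[A,B,C,G,E,H,D,F], logical=[D,F,A,B,C,G,E,H]
After op 7 (rotate(-2)): offset=4, physical=[A,B,C,G,E,H,D,F], logical=[E,H,D,F,A,B,C,G]
After op 8 (swap(6, 3)): offset=4, physical=[A,B,F,G,E,H,D,C], logical=[E,H,D,C,A,B,F,G]
After op 9 (rotate(-1)): offset=3, physical=[A,B,F,G,E,H,D,C], logical=[G,E,H,D,C,A,B,F]
After op 10 (swap(1, 5)): offset=3, physical=[E,B,F,G,A,H,D,C], logical=[G,A,H,D,C,E,B,F]

Answer: G,A,H,D,C,E,B,F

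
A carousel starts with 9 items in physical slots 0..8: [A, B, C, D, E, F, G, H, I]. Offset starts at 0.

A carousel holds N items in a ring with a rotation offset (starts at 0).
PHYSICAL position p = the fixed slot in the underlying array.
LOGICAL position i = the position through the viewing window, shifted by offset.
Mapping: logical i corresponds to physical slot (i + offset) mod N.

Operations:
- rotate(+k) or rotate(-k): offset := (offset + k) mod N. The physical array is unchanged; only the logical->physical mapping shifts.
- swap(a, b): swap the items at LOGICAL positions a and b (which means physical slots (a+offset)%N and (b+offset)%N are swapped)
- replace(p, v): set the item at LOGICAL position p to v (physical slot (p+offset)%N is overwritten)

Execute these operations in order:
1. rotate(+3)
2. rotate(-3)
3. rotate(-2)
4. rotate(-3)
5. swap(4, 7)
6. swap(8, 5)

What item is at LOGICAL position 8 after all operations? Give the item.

Answer: A

Derivation:
After op 1 (rotate(+3)): offset=3, physical=[A,B,C,D,E,F,G,H,I], logical=[D,E,F,G,H,I,A,B,C]
After op 2 (rotate(-3)): offset=0, physical=[A,B,C,D,E,F,G,H,I], logical=[A,B,C,D,E,F,G,H,I]
After op 3 (rotate(-2)): offset=7, physical=[A,B,C,D,E,F,G,H,I], logical=[H,I,A,B,C,D,E,F,G]
After op 4 (rotate(-3)): offset=4, physical=[A,B,C,D,E,F,G,H,I], logical=[E,F,G,H,I,A,B,C,D]
After op 5 (swap(4, 7)): offset=4, physical=[A,B,I,D,E,F,G,H,C], logical=[E,F,G,H,C,A,B,I,D]
After op 6 (swap(8, 5)): offset=4, physical=[D,B,I,A,E,F,G,H,C], logical=[E,F,G,H,C,D,B,I,A]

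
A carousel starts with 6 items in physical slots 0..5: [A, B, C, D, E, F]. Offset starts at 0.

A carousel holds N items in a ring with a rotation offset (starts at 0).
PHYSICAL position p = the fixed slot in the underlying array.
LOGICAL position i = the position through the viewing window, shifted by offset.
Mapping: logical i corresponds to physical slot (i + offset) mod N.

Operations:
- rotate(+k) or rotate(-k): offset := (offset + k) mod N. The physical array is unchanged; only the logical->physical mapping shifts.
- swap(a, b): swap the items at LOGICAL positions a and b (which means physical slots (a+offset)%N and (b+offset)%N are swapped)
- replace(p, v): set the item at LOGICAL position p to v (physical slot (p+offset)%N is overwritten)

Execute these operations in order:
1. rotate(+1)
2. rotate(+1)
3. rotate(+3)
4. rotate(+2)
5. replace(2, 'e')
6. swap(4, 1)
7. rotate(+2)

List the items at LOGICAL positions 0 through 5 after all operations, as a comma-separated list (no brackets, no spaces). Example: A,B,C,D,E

After op 1 (rotate(+1)): offset=1, physical=[A,B,C,D,E,F], logical=[B,C,D,E,F,A]
After op 2 (rotate(+1)): offset=2, physical=[A,B,C,D,E,F], logical=[C,D,E,F,A,B]
After op 3 (rotate(+3)): offset=5, physical=[A,B,C,D,E,F], logical=[F,A,B,C,D,E]
After op 4 (rotate(+2)): offset=1, physical=[A,B,C,D,E,F], logical=[B,C,D,E,F,A]
After op 5 (replace(2, 'e')): offset=1, physical=[A,B,C,e,E,F], logical=[B,C,e,E,F,A]
After op 6 (swap(4, 1)): offset=1, physical=[A,B,F,e,E,C], logical=[B,F,e,E,C,A]
After op 7 (rotate(+2)): offset=3, physical=[A,B,F,e,E,C], logical=[e,E,C,A,B,F]

Answer: e,E,C,A,B,F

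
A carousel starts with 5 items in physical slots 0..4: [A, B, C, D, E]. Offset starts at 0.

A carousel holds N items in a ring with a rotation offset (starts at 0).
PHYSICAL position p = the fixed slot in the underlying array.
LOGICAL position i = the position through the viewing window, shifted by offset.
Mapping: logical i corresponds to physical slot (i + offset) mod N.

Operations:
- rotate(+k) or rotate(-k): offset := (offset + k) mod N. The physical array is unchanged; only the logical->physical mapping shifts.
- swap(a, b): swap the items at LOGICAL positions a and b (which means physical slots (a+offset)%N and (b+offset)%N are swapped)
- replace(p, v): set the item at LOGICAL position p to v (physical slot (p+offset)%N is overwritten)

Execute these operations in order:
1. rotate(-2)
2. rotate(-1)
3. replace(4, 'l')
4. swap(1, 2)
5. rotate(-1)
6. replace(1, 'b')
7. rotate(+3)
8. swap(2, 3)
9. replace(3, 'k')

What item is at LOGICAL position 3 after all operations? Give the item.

After op 1 (rotate(-2)): offset=3, physical=[A,B,C,D,E], logical=[D,E,A,B,C]
After op 2 (rotate(-1)): offset=2, physical=[A,B,C,D,E], logical=[C,D,E,A,B]
After op 3 (replace(4, 'l')): offset=2, physical=[A,l,C,D,E], logical=[C,D,E,A,l]
After op 4 (swap(1, 2)): offset=2, physical=[A,l,C,E,D], logical=[C,E,D,A,l]
After op 5 (rotate(-1)): offset=1, physical=[A,l,C,E,D], logical=[l,C,E,D,A]
After op 6 (replace(1, 'b')): offset=1, physical=[A,l,b,E,D], logical=[l,b,E,D,A]
After op 7 (rotate(+3)): offset=4, physical=[A,l,b,E,D], logical=[D,A,l,b,E]
After op 8 (swap(2, 3)): offset=4, physical=[A,b,l,E,D], logical=[D,A,b,l,E]
After op 9 (replace(3, 'k')): offset=4, physical=[A,b,k,E,D], logical=[D,A,b,k,E]

Answer: k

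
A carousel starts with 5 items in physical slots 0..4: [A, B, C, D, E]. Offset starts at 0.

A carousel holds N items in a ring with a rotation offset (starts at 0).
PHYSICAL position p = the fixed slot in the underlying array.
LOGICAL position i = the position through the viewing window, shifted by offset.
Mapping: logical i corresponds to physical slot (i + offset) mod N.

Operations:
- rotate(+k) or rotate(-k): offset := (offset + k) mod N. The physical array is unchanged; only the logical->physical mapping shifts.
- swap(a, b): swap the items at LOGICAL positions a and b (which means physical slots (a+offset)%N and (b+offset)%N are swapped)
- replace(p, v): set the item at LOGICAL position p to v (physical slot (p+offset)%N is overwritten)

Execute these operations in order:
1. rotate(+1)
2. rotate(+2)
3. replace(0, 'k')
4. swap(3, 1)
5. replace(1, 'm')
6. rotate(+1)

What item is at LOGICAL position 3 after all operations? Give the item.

Answer: C

Derivation:
After op 1 (rotate(+1)): offset=1, physical=[A,B,C,D,E], logical=[B,C,D,E,A]
After op 2 (rotate(+2)): offset=3, physical=[A,B,C,D,E], logical=[D,E,A,B,C]
After op 3 (replace(0, 'k')): offset=3, physical=[A,B,C,k,E], logical=[k,E,A,B,C]
After op 4 (swap(3, 1)): offset=3, physical=[A,E,C,k,B], logical=[k,B,A,E,C]
After op 5 (replace(1, 'm')): offset=3, physical=[A,E,C,k,m], logical=[k,m,A,E,C]
After op 6 (rotate(+1)): offset=4, physical=[A,E,C,k,m], logical=[m,A,E,C,k]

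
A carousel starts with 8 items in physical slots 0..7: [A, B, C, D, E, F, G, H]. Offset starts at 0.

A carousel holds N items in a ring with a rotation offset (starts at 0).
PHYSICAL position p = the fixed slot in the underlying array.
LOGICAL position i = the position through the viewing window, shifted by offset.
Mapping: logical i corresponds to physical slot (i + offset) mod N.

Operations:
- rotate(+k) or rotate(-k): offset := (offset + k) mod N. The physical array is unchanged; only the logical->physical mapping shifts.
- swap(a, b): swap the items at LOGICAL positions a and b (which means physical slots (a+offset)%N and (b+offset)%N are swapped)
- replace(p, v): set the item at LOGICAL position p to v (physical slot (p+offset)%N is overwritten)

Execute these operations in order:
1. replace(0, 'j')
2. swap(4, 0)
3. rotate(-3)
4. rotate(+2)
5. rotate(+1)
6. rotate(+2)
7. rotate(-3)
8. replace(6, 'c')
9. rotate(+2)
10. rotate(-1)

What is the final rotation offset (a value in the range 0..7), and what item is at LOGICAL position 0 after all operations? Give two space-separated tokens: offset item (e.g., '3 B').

After op 1 (replace(0, 'j')): offset=0, physical=[j,B,C,D,E,F,G,H], logical=[j,B,C,D,E,F,G,H]
After op 2 (swap(4, 0)): offset=0, physical=[E,B,C,D,j,F,G,H], logical=[E,B,C,D,j,F,G,H]
After op 3 (rotate(-3)): offset=5, physical=[E,B,C,D,j,F,G,H], logical=[F,G,H,E,B,C,D,j]
After op 4 (rotate(+2)): offset=7, physical=[E,B,C,D,j,F,G,H], logical=[H,E,B,C,D,j,F,G]
After op 5 (rotate(+1)): offset=0, physical=[E,B,C,D,j,F,G,H], logical=[E,B,C,D,j,F,G,H]
After op 6 (rotate(+2)): offset=2, physical=[E,B,C,D,j,F,G,H], logical=[C,D,j,F,G,H,E,B]
After op 7 (rotate(-3)): offset=7, physical=[E,B,C,D,j,F,G,H], logical=[H,E,B,C,D,j,F,G]
After op 8 (replace(6, 'c')): offset=7, physical=[E,B,C,D,j,c,G,H], logical=[H,E,B,C,D,j,c,G]
After op 9 (rotate(+2)): offset=1, physical=[E,B,C,D,j,c,G,H], logical=[B,C,D,j,c,G,H,E]
After op 10 (rotate(-1)): offset=0, physical=[E,B,C,D,j,c,G,H], logical=[E,B,C,D,j,c,G,H]

Answer: 0 E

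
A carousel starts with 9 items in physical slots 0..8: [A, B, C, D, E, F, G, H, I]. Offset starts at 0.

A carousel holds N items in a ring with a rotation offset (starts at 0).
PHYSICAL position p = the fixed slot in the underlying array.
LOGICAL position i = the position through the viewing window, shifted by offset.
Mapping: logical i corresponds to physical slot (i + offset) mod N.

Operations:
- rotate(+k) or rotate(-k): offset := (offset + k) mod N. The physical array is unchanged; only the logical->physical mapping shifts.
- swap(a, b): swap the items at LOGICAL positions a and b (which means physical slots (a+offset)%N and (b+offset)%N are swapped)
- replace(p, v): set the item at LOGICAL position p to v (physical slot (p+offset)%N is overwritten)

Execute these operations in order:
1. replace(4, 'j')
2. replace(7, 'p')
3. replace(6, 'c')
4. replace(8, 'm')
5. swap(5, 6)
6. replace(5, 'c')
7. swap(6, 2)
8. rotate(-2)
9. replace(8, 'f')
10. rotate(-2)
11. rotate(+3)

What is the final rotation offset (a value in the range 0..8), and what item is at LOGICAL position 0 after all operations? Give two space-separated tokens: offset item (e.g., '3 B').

Answer: 8 m

Derivation:
After op 1 (replace(4, 'j')): offset=0, physical=[A,B,C,D,j,F,G,H,I], logical=[A,B,C,D,j,F,G,H,I]
After op 2 (replace(7, 'p')): offset=0, physical=[A,B,C,D,j,F,G,p,I], logical=[A,B,C,D,j,F,G,p,I]
After op 3 (replace(6, 'c')): offset=0, physical=[A,B,C,D,j,F,c,p,I], logical=[A,B,C,D,j,F,c,p,I]
After op 4 (replace(8, 'm')): offset=0, physical=[A,B,C,D,j,F,c,p,m], logical=[A,B,C,D,j,F,c,p,m]
After op 5 (swap(5, 6)): offset=0, physical=[A,B,C,D,j,c,F,p,m], logical=[A,B,C,D,j,c,F,p,m]
After op 6 (replace(5, 'c')): offset=0, physical=[A,B,C,D,j,c,F,p,m], logical=[A,B,C,D,j,c,F,p,m]
After op 7 (swap(6, 2)): offset=0, physical=[A,B,F,D,j,c,C,p,m], logical=[A,B,F,D,j,c,C,p,m]
After op 8 (rotate(-2)): offset=7, physical=[A,B,F,D,j,c,C,p,m], logical=[p,m,A,B,F,D,j,c,C]
After op 9 (replace(8, 'f')): offset=7, physical=[A,B,F,D,j,c,f,p,m], logical=[p,m,A,B,F,D,j,c,f]
After op 10 (rotate(-2)): offset=5, physical=[A,B,F,D,j,c,f,p,m], logical=[c,f,p,m,A,B,F,D,j]
After op 11 (rotate(+3)): offset=8, physical=[A,B,F,D,j,c,f,p,m], logical=[m,A,B,F,D,j,c,f,p]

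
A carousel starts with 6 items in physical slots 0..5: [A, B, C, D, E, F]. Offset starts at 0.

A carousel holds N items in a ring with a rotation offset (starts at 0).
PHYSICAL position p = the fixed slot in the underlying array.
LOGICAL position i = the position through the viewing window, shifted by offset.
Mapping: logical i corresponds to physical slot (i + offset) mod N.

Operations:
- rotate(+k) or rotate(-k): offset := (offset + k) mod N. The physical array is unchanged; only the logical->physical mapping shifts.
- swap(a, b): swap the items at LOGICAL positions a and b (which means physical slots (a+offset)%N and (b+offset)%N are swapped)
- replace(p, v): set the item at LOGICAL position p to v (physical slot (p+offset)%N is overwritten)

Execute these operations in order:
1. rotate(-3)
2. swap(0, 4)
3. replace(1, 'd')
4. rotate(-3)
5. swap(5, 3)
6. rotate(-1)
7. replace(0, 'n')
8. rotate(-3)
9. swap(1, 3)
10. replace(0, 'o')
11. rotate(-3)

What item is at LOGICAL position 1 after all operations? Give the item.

After op 1 (rotate(-3)): offset=3, physical=[A,B,C,D,E,F], logical=[D,E,F,A,B,C]
After op 2 (swap(0, 4)): offset=3, physical=[A,D,C,B,E,F], logical=[B,E,F,A,D,C]
After op 3 (replace(1, 'd')): offset=3, physical=[A,D,C,B,d,F], logical=[B,d,F,A,D,C]
After op 4 (rotate(-3)): offset=0, physical=[A,D,C,B,d,F], logical=[A,D,C,B,d,F]
After op 5 (swap(5, 3)): offset=0, physical=[A,D,C,F,d,B], logical=[A,D,C,F,d,B]
After op 6 (rotate(-1)): offset=5, physical=[A,D,C,F,d,B], logical=[B,A,D,C,F,d]
After op 7 (replace(0, 'n')): offset=5, physical=[A,D,C,F,d,n], logical=[n,A,D,C,F,d]
After op 8 (rotate(-3)): offset=2, physical=[A,D,C,F,d,n], logical=[C,F,d,n,A,D]
After op 9 (swap(1, 3)): offset=2, physical=[A,D,C,n,d,F], logical=[C,n,d,F,A,D]
After op 10 (replace(0, 'o')): offset=2, physical=[A,D,o,n,d,F], logical=[o,n,d,F,A,D]
After op 11 (rotate(-3)): offset=5, physical=[A,D,o,n,d,F], logical=[F,A,D,o,n,d]

Answer: A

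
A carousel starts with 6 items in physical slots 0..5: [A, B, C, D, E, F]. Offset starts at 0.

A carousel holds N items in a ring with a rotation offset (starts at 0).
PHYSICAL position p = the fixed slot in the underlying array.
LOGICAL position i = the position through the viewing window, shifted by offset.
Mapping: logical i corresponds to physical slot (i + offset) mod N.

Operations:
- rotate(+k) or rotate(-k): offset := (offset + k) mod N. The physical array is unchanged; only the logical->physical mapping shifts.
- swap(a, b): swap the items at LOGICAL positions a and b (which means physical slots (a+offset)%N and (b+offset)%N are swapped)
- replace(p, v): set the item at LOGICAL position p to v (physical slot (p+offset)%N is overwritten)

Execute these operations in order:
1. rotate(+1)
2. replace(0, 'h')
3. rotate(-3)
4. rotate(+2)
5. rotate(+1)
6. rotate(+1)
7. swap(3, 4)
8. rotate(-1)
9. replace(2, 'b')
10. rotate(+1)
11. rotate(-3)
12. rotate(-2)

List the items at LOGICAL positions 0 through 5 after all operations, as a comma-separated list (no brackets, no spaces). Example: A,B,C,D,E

Answer: b,E,A,F,h,C

Derivation:
After op 1 (rotate(+1)): offset=1, physical=[A,B,C,D,E,F], logical=[B,C,D,E,F,A]
After op 2 (replace(0, 'h')): offset=1, physical=[A,h,C,D,E,F], logical=[h,C,D,E,F,A]
After op 3 (rotate(-3)): offset=4, physical=[A,h,C,D,E,F], logical=[E,F,A,h,C,D]
After op 4 (rotate(+2)): offset=0, physical=[A,h,C,D,E,F], logical=[A,h,C,D,E,F]
After op 5 (rotate(+1)): offset=1, physical=[A,h,C,D,E,F], logical=[h,C,D,E,F,A]
After op 6 (rotate(+1)): offset=2, physical=[A,h,C,D,E,F], logical=[C,D,E,F,A,h]
After op 7 (swap(3, 4)): offset=2, physical=[F,h,C,D,E,A], logical=[C,D,E,A,F,h]
After op 8 (rotate(-1)): offset=1, physical=[F,h,C,D,E,A], logical=[h,C,D,E,A,F]
After op 9 (replace(2, 'b')): offset=1, physical=[F,h,C,b,E,A], logical=[h,C,b,E,A,F]
After op 10 (rotate(+1)): offset=2, physical=[F,h,C,b,E,A], logical=[C,b,E,A,F,h]
After op 11 (rotate(-3)): offset=5, physical=[F,h,C,b,E,A], logical=[A,F,h,C,b,E]
After op 12 (rotate(-2)): offset=3, physical=[F,h,C,b,E,A], logical=[b,E,A,F,h,C]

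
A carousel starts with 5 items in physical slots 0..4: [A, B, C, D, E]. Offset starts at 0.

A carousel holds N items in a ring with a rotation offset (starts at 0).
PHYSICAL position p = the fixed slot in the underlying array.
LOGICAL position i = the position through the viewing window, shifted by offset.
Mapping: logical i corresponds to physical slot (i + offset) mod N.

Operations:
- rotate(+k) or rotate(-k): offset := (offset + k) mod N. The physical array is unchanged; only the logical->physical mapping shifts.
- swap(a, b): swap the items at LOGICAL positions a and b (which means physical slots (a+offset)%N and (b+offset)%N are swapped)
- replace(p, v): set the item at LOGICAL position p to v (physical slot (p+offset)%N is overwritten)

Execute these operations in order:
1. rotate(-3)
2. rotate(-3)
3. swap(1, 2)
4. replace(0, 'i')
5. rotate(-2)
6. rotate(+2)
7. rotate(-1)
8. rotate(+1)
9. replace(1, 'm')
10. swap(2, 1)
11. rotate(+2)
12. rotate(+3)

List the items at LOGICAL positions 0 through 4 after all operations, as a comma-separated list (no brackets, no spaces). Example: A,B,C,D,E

After op 1 (rotate(-3)): offset=2, physical=[A,B,C,D,E], logical=[C,D,E,A,B]
After op 2 (rotate(-3)): offset=4, physical=[A,B,C,D,E], logical=[E,A,B,C,D]
After op 3 (swap(1, 2)): offset=4, physical=[B,A,C,D,E], logical=[E,B,A,C,D]
After op 4 (replace(0, 'i')): offset=4, physical=[B,A,C,D,i], logical=[i,B,A,C,D]
After op 5 (rotate(-2)): offset=2, physical=[B,A,C,D,i], logical=[C,D,i,B,A]
After op 6 (rotate(+2)): offset=4, physical=[B,A,C,D,i], logical=[i,B,A,C,D]
After op 7 (rotate(-1)): offset=3, physical=[B,A,C,D,i], logical=[D,i,B,A,C]
After op 8 (rotate(+1)): offset=4, physical=[B,A,C,D,i], logical=[i,B,A,C,D]
After op 9 (replace(1, 'm')): offset=4, physical=[m,A,C,D,i], logical=[i,m,A,C,D]
After op 10 (swap(2, 1)): offset=4, physical=[A,m,C,D,i], logical=[i,A,m,C,D]
After op 11 (rotate(+2)): offset=1, physical=[A,m,C,D,i], logical=[m,C,D,i,A]
After op 12 (rotate(+3)): offset=4, physical=[A,m,C,D,i], logical=[i,A,m,C,D]

Answer: i,A,m,C,D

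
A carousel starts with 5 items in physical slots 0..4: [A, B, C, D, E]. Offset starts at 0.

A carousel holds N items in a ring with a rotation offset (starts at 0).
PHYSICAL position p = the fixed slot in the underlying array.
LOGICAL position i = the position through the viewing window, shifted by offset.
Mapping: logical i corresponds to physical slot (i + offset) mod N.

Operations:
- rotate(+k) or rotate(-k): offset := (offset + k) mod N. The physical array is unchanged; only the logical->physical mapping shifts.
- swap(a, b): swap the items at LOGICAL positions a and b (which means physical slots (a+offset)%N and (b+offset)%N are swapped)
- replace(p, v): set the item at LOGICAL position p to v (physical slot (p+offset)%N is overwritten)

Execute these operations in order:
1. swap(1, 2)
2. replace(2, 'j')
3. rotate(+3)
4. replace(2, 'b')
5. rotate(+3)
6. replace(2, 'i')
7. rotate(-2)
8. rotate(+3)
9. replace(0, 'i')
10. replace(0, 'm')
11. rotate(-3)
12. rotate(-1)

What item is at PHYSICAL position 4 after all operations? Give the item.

Answer: E

Derivation:
After op 1 (swap(1, 2)): offset=0, physical=[A,C,B,D,E], logical=[A,C,B,D,E]
After op 2 (replace(2, 'j')): offset=0, physical=[A,C,j,D,E], logical=[A,C,j,D,E]
After op 3 (rotate(+3)): offset=3, physical=[A,C,j,D,E], logical=[D,E,A,C,j]
After op 4 (replace(2, 'b')): offset=3, physical=[b,C,j,D,E], logical=[D,E,b,C,j]
After op 5 (rotate(+3)): offset=1, physical=[b,C,j,D,E], logical=[C,j,D,E,b]
After op 6 (replace(2, 'i')): offset=1, physical=[b,C,j,i,E], logical=[C,j,i,E,b]
After op 7 (rotate(-2)): offset=4, physical=[b,C,j,i,E], logical=[E,b,C,j,i]
After op 8 (rotate(+3)): offset=2, physical=[b,C,j,i,E], logical=[j,i,E,b,C]
After op 9 (replace(0, 'i')): offset=2, physical=[b,C,i,i,E], logical=[i,i,E,b,C]
After op 10 (replace(0, 'm')): offset=2, physical=[b,C,m,i,E], logical=[m,i,E,b,C]
After op 11 (rotate(-3)): offset=4, physical=[b,C,m,i,E], logical=[E,b,C,m,i]
After op 12 (rotate(-1)): offset=3, physical=[b,C,m,i,E], logical=[i,E,b,C,m]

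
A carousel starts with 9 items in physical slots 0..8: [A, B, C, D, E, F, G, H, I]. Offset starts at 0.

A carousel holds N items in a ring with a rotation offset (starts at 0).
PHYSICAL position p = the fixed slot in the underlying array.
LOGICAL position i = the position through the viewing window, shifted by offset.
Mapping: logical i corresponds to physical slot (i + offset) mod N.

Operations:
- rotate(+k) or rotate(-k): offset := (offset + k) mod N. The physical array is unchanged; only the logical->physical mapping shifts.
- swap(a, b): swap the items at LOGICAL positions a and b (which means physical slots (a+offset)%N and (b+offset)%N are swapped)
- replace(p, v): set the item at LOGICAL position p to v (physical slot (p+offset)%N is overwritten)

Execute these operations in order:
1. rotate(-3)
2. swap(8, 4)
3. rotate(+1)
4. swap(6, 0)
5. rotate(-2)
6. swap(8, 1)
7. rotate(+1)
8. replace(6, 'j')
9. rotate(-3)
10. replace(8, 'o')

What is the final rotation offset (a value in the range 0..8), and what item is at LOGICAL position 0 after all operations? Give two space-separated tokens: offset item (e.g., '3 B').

After op 1 (rotate(-3)): offset=6, physical=[A,B,C,D,E,F,G,H,I], logical=[G,H,I,A,B,C,D,E,F]
After op 2 (swap(8, 4)): offset=6, physical=[A,F,C,D,E,B,G,H,I], logical=[G,H,I,A,F,C,D,E,B]
After op 3 (rotate(+1)): offset=7, physical=[A,F,C,D,E,B,G,H,I], logical=[H,I,A,F,C,D,E,B,G]
After op 4 (swap(6, 0)): offset=7, physical=[A,F,C,D,H,B,G,E,I], logical=[E,I,A,F,C,D,H,B,G]
After op 5 (rotate(-2)): offset=5, physical=[A,F,C,D,H,B,G,E,I], logical=[B,G,E,I,A,F,C,D,H]
After op 6 (swap(8, 1)): offset=5, physical=[A,F,C,D,G,B,H,E,I], logical=[B,H,E,I,A,F,C,D,G]
After op 7 (rotate(+1)): offset=6, physical=[A,F,C,D,G,B,H,E,I], logical=[H,E,I,A,F,C,D,G,B]
After op 8 (replace(6, 'j')): offset=6, physical=[A,F,C,j,G,B,H,E,I], logical=[H,E,I,A,F,C,j,G,B]
After op 9 (rotate(-3)): offset=3, physical=[A,F,C,j,G,B,H,E,I], logical=[j,G,B,H,E,I,A,F,C]
After op 10 (replace(8, 'o')): offset=3, physical=[A,F,o,j,G,B,H,E,I], logical=[j,G,B,H,E,I,A,F,o]

Answer: 3 j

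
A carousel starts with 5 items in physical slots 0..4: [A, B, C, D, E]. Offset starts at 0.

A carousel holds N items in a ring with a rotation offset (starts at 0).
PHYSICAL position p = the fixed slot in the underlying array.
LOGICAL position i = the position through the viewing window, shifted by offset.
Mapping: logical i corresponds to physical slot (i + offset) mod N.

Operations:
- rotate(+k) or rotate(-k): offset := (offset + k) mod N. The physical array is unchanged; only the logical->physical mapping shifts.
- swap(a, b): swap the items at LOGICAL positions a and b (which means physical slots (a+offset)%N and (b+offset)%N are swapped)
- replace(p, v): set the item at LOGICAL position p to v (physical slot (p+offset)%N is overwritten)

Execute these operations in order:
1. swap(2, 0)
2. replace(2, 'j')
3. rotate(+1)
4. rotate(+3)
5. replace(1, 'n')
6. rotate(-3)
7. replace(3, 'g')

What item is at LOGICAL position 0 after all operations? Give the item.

Answer: B

Derivation:
After op 1 (swap(2, 0)): offset=0, physical=[C,B,A,D,E], logical=[C,B,A,D,E]
After op 2 (replace(2, 'j')): offset=0, physical=[C,B,j,D,E], logical=[C,B,j,D,E]
After op 3 (rotate(+1)): offset=1, physical=[C,B,j,D,E], logical=[B,j,D,E,C]
After op 4 (rotate(+3)): offset=4, physical=[C,B,j,D,E], logical=[E,C,B,j,D]
After op 5 (replace(1, 'n')): offset=4, physical=[n,B,j,D,E], logical=[E,n,B,j,D]
After op 6 (rotate(-3)): offset=1, physical=[n,B,j,D,E], logical=[B,j,D,E,n]
After op 7 (replace(3, 'g')): offset=1, physical=[n,B,j,D,g], logical=[B,j,D,g,n]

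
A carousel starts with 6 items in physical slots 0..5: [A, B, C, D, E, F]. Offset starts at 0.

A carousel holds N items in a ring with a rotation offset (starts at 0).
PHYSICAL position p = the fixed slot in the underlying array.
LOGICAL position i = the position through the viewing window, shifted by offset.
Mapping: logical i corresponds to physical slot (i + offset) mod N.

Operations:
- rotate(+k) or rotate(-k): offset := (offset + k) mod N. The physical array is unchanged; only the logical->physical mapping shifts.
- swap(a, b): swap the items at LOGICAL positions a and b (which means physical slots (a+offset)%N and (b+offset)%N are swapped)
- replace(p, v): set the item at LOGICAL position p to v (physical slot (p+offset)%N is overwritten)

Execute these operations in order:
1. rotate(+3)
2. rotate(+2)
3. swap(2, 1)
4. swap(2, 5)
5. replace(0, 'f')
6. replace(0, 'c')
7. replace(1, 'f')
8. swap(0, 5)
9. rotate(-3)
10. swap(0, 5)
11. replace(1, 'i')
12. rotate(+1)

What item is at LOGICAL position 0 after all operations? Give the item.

After op 1 (rotate(+3)): offset=3, physical=[A,B,C,D,E,F], logical=[D,E,F,A,B,C]
After op 2 (rotate(+2)): offset=5, physical=[A,B,C,D,E,F], logical=[F,A,B,C,D,E]
After op 3 (swap(2, 1)): offset=5, physical=[B,A,C,D,E,F], logical=[F,B,A,C,D,E]
After op 4 (swap(2, 5)): offset=5, physical=[B,E,C,D,A,F], logical=[F,B,E,C,D,A]
After op 5 (replace(0, 'f')): offset=5, physical=[B,E,C,D,A,f], logical=[f,B,E,C,D,A]
After op 6 (replace(0, 'c')): offset=5, physical=[B,E,C,D,A,c], logical=[c,B,E,C,D,A]
After op 7 (replace(1, 'f')): offset=5, physical=[f,E,C,D,A,c], logical=[c,f,E,C,D,A]
After op 8 (swap(0, 5)): offset=5, physical=[f,E,C,D,c,A], logical=[A,f,E,C,D,c]
After op 9 (rotate(-3)): offset=2, physical=[f,E,C,D,c,A], logical=[C,D,c,A,f,E]
After op 10 (swap(0, 5)): offset=2, physical=[f,C,E,D,c,A], logical=[E,D,c,A,f,C]
After op 11 (replace(1, 'i')): offset=2, physical=[f,C,E,i,c,A], logical=[E,i,c,A,f,C]
After op 12 (rotate(+1)): offset=3, physical=[f,C,E,i,c,A], logical=[i,c,A,f,C,E]

Answer: i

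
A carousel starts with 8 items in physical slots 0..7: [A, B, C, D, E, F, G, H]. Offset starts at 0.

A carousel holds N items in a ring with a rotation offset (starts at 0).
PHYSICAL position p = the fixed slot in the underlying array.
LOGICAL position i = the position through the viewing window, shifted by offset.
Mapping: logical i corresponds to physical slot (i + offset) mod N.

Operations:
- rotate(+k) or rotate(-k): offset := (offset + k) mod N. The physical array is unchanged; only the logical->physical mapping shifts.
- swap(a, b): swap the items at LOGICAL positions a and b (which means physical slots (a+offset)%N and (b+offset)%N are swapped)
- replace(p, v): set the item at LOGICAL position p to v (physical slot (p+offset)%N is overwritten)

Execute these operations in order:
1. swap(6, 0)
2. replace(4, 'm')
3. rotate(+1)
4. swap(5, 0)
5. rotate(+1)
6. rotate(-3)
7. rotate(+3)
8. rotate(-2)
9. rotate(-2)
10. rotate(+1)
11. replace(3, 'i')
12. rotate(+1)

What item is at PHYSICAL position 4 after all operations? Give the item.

Answer: m

Derivation:
After op 1 (swap(6, 0)): offset=0, physical=[G,B,C,D,E,F,A,H], logical=[G,B,C,D,E,F,A,H]
After op 2 (replace(4, 'm')): offset=0, physical=[G,B,C,D,m,F,A,H], logical=[G,B,C,D,m,F,A,H]
After op 3 (rotate(+1)): offset=1, physical=[G,B,C,D,m,F,A,H], logical=[B,C,D,m,F,A,H,G]
After op 4 (swap(5, 0)): offset=1, physical=[G,A,C,D,m,F,B,H], logical=[A,C,D,m,F,B,H,G]
After op 5 (rotate(+1)): offset=2, physical=[G,A,C,D,m,F,B,H], logical=[C,D,m,F,B,H,G,A]
After op 6 (rotate(-3)): offset=7, physical=[G,A,C,D,m,F,B,H], logical=[H,G,A,C,D,m,F,B]
After op 7 (rotate(+3)): offset=2, physical=[G,A,C,D,m,F,B,H], logical=[C,D,m,F,B,H,G,A]
After op 8 (rotate(-2)): offset=0, physical=[G,A,C,D,m,F,B,H], logical=[G,A,C,D,m,F,B,H]
After op 9 (rotate(-2)): offset=6, physical=[G,A,C,D,m,F,B,H], logical=[B,H,G,A,C,D,m,F]
After op 10 (rotate(+1)): offset=7, physical=[G,A,C,D,m,F,B,H], logical=[H,G,A,C,D,m,F,B]
After op 11 (replace(3, 'i')): offset=7, physical=[G,A,i,D,m,F,B,H], logical=[H,G,A,i,D,m,F,B]
After op 12 (rotate(+1)): offset=0, physical=[G,A,i,D,m,F,B,H], logical=[G,A,i,D,m,F,B,H]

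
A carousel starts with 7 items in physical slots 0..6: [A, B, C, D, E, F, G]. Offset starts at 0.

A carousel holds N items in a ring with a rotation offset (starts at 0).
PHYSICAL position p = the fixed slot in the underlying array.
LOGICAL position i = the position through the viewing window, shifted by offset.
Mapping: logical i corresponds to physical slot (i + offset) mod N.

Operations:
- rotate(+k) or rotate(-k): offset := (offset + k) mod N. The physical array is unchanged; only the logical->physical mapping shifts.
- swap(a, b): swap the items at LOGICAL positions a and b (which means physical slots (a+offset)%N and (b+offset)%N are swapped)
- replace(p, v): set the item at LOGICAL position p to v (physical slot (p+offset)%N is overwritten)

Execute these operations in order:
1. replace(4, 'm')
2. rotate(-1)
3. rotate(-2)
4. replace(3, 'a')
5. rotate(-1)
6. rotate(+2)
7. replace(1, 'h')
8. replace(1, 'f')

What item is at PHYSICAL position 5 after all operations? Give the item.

Answer: F

Derivation:
After op 1 (replace(4, 'm')): offset=0, physical=[A,B,C,D,m,F,G], logical=[A,B,C,D,m,F,G]
After op 2 (rotate(-1)): offset=6, physical=[A,B,C,D,m,F,G], logical=[G,A,B,C,D,m,F]
After op 3 (rotate(-2)): offset=4, physical=[A,B,C,D,m,F,G], logical=[m,F,G,A,B,C,D]
After op 4 (replace(3, 'a')): offset=4, physical=[a,B,C,D,m,F,G], logical=[m,F,G,a,B,C,D]
After op 5 (rotate(-1)): offset=3, physical=[a,B,C,D,m,F,G], logical=[D,m,F,G,a,B,C]
After op 6 (rotate(+2)): offset=5, physical=[a,B,C,D,m,F,G], logical=[F,G,a,B,C,D,m]
After op 7 (replace(1, 'h')): offset=5, physical=[a,B,C,D,m,F,h], logical=[F,h,a,B,C,D,m]
After op 8 (replace(1, 'f')): offset=5, physical=[a,B,C,D,m,F,f], logical=[F,f,a,B,C,D,m]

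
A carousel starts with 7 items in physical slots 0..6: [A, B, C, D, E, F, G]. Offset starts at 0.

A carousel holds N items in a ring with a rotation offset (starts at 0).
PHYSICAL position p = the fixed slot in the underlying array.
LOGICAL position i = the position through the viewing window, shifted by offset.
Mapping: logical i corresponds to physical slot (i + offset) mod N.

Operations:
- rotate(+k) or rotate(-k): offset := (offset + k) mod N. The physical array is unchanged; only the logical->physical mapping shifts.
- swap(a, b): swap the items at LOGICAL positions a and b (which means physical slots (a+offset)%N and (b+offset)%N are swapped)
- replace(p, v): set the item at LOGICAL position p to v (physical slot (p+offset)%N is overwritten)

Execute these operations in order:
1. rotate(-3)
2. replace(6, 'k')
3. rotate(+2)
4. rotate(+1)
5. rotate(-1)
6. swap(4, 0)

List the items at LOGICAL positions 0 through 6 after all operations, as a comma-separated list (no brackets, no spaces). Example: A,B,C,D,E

Answer: k,A,B,C,G,E,F

Derivation:
After op 1 (rotate(-3)): offset=4, physical=[A,B,C,D,E,F,G], logical=[E,F,G,A,B,C,D]
After op 2 (replace(6, 'k')): offset=4, physical=[A,B,C,k,E,F,G], logical=[E,F,G,A,B,C,k]
After op 3 (rotate(+2)): offset=6, physical=[A,B,C,k,E,F,G], logical=[G,A,B,C,k,E,F]
After op 4 (rotate(+1)): offset=0, physical=[A,B,C,k,E,F,G], logical=[A,B,C,k,E,F,G]
After op 5 (rotate(-1)): offset=6, physical=[A,B,C,k,E,F,G], logical=[G,A,B,C,k,E,F]
After op 6 (swap(4, 0)): offset=6, physical=[A,B,C,G,E,F,k], logical=[k,A,B,C,G,E,F]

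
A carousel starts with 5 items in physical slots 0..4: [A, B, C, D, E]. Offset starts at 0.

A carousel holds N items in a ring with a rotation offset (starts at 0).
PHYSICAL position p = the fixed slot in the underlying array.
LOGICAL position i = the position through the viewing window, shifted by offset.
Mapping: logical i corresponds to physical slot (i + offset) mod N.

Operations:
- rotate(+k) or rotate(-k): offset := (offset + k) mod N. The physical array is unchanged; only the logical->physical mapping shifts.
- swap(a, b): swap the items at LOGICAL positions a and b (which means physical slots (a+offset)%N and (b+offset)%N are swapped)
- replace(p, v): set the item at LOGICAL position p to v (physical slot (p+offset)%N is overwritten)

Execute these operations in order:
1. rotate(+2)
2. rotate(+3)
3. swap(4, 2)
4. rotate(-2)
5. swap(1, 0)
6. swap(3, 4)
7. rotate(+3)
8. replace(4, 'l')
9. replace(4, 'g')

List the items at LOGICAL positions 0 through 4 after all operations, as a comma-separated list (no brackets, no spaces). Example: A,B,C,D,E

Answer: E,B,C,D,g

Derivation:
After op 1 (rotate(+2)): offset=2, physical=[A,B,C,D,E], logical=[C,D,E,A,B]
After op 2 (rotate(+3)): offset=0, physical=[A,B,C,D,E], logical=[A,B,C,D,E]
After op 3 (swap(4, 2)): offset=0, physical=[A,B,E,D,C], logical=[A,B,E,D,C]
After op 4 (rotate(-2)): offset=3, physical=[A,B,E,D,C], logical=[D,C,A,B,E]
After op 5 (swap(1, 0)): offset=3, physical=[A,B,E,C,D], logical=[C,D,A,B,E]
After op 6 (swap(3, 4)): offset=3, physical=[A,E,B,C,D], logical=[C,D,A,E,B]
After op 7 (rotate(+3)): offset=1, physical=[A,E,B,C,D], logical=[E,B,C,D,A]
After op 8 (replace(4, 'l')): offset=1, physical=[l,E,B,C,D], logical=[E,B,C,D,l]
After op 9 (replace(4, 'g')): offset=1, physical=[g,E,B,C,D], logical=[E,B,C,D,g]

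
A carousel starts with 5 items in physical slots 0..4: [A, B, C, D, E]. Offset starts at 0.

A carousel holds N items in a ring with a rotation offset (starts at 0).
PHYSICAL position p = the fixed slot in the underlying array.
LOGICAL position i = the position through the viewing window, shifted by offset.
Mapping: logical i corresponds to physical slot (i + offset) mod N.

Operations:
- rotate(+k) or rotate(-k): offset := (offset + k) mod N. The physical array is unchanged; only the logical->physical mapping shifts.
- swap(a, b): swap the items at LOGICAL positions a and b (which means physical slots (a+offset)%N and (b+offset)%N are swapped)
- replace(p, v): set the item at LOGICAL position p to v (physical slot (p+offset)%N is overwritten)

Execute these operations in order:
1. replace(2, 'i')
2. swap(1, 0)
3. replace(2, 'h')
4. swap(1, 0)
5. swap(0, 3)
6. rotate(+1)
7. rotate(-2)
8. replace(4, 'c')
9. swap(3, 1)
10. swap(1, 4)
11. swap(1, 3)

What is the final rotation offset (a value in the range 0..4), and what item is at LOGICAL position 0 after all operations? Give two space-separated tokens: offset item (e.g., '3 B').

After op 1 (replace(2, 'i')): offset=0, physical=[A,B,i,D,E], logical=[A,B,i,D,E]
After op 2 (swap(1, 0)): offset=0, physical=[B,A,i,D,E], logical=[B,A,i,D,E]
After op 3 (replace(2, 'h')): offset=0, physical=[B,A,h,D,E], logical=[B,A,h,D,E]
After op 4 (swap(1, 0)): offset=0, physical=[A,B,h,D,E], logical=[A,B,h,D,E]
After op 5 (swap(0, 3)): offset=0, physical=[D,B,h,A,E], logical=[D,B,h,A,E]
After op 6 (rotate(+1)): offset=1, physical=[D,B,h,A,E], logical=[B,h,A,E,D]
After op 7 (rotate(-2)): offset=4, physical=[D,B,h,A,E], logical=[E,D,B,h,A]
After op 8 (replace(4, 'c')): offset=4, physical=[D,B,h,c,E], logical=[E,D,B,h,c]
After op 9 (swap(3, 1)): offset=4, physical=[h,B,D,c,E], logical=[E,h,B,D,c]
After op 10 (swap(1, 4)): offset=4, physical=[c,B,D,h,E], logical=[E,c,B,D,h]
After op 11 (swap(1, 3)): offset=4, physical=[D,B,c,h,E], logical=[E,D,B,c,h]

Answer: 4 E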